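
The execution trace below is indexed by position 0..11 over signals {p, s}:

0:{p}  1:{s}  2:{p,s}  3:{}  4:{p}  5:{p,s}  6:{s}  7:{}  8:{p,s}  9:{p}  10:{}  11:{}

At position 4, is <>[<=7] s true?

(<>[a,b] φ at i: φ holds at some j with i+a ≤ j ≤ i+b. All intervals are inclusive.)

True

Check s at each j in [4,11]:
  j=4: false
  j=5: true
  j=6: true
  j=7: false
  j=8: true
  j=9: false
  j=10: false
  j=11: false
Found at j=5 → formula holds.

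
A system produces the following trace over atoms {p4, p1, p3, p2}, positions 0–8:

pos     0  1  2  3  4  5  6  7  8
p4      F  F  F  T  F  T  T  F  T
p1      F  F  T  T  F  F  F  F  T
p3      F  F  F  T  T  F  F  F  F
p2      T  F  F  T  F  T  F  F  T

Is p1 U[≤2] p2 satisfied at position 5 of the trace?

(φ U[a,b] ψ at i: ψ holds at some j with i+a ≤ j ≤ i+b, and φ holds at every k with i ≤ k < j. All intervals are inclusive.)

Need some j in [5,7] with p2, and p1 at every k in [5,j-1].
  j=5: p2 holds; no prefix to check → satisfied.

Yes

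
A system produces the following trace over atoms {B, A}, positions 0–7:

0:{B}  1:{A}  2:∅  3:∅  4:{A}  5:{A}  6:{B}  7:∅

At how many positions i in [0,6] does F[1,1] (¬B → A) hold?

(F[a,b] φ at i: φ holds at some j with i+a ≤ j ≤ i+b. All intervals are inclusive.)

Evaluate at each i in [0,6]:
  i=0: ✓ (witness j=1)
  i=1: ✗ (none in [2,2])
  i=2: ✗ (none in [3,3])
  i=3: ✓ (witness j=4)
  i=4: ✓ (witness j=5)
  i=5: ✓ (witness j=6)
  i=6: ✗ (none in [7,7])
Positions where it holds: {0, 3, 4, 5} → 4.

4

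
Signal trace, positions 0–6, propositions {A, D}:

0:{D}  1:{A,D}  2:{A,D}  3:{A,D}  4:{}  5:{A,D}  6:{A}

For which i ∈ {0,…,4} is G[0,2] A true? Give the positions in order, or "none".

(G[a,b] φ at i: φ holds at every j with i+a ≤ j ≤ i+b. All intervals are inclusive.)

Evaluate at each i in [0,4]:
  i=0: ✗ (fails at j=0)
  i=1: ✓ (all of [1,3])
  i=2: ✗ (fails at j=4)
  i=3: ✗ (fails at j=4)
  i=4: ✗ (fails at j=4)

1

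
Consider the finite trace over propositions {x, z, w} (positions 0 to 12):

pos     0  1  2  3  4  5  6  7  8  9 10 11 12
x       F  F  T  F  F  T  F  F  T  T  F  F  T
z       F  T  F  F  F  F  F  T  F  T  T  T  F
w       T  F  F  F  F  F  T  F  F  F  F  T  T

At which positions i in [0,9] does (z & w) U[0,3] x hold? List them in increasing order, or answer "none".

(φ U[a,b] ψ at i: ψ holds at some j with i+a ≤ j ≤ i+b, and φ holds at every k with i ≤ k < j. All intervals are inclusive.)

2, 5, 8, 9

Evaluate at each i in [0,9]:
  i=0: ✗ (lhs fails at k=0 before rhs at j=2)
  i=1: ✗ (lhs fails at k=1 before rhs at j=2)
  i=2: ✓ (rhs at j=2)
  i=3: ✗ (lhs fails at k=3 before rhs at j=5)
  i=4: ✗ (lhs fails at k=4 before rhs at j=5)
  i=5: ✓ (rhs at j=5)
  i=6: ✗ (lhs fails at k=6 before rhs at j=8)
  i=7: ✗ (lhs fails at k=7 before rhs at j=8)
  i=8: ✓ (rhs at j=8)
  i=9: ✓ (rhs at j=9)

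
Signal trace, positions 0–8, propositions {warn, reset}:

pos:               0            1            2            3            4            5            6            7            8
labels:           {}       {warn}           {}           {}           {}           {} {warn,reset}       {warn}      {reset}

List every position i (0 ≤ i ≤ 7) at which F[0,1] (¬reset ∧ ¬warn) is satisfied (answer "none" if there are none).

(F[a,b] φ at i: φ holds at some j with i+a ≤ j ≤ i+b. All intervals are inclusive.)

Evaluate at each i in [0,7]:
  i=0: ✓ (witness j=0)
  i=1: ✓ (witness j=2)
  i=2: ✓ (witness j=2)
  i=3: ✓ (witness j=3)
  i=4: ✓ (witness j=4)
  i=5: ✓ (witness j=5)
  i=6: ✗ (none in [6,7])
  i=7: ✗ (none in [7,8])

0, 1, 2, 3, 4, 5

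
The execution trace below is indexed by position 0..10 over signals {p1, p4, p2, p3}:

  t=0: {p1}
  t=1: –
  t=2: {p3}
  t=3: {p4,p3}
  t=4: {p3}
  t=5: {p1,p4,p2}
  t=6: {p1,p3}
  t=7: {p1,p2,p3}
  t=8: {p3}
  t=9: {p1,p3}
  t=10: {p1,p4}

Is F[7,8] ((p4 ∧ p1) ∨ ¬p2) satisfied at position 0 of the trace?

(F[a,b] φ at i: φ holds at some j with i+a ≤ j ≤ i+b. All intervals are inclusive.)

Holds

Check ((p4 ∧ p1) ∨ ¬p2) at each j in [7,8]:
  j=7: false
  j=8: true
Found at j=8 → formula holds.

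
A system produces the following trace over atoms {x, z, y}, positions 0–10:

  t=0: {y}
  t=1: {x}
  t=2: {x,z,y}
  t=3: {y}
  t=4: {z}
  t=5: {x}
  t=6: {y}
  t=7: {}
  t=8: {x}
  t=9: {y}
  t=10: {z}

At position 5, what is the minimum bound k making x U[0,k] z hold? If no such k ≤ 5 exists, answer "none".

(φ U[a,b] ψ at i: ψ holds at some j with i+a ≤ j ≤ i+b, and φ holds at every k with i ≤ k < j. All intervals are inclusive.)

Need earliest j ≥ 5 with z, and x at every k in [5,j-1].
  j=5: rhs fails.
  j=6: rhs fails.
  j=7: rhs fails.
  j=8: rhs fails.
  j=9: rhs fails.
  j=10: rhs holds but lhs fails at k=6.
No witness within the range → none.

none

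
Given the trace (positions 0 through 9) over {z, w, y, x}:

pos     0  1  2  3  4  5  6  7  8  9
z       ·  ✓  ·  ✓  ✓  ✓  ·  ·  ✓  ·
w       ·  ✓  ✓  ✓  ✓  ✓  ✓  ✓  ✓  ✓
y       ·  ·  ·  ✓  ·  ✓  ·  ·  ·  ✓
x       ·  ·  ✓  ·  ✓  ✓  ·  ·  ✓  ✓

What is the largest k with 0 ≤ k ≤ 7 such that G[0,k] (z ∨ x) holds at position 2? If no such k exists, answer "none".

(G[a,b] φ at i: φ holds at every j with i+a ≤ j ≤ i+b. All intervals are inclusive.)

(z ∨ x) must hold from j=2 onward; find where it first fails.
  j=2: holds
  j=3: holds
  j=4: holds
  j=5: holds
  j=6: fails
Holds on [2,5], so largest k = 3.

3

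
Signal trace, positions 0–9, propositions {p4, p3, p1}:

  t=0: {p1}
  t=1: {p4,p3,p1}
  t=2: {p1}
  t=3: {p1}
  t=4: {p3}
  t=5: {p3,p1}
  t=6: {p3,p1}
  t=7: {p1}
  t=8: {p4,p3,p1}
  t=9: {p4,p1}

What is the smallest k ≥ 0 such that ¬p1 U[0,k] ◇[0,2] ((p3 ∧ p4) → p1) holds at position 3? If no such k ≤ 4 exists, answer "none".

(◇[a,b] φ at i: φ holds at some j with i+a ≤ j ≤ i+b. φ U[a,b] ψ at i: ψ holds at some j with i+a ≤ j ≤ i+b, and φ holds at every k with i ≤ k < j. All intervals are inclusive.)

Need earliest j ≥ 3 with ◇[0,2] ((p3 ∧ p4) → p1), and ¬p1 at every k in [3,j-1].
  j=3: rhs holds (empty prefix). k = 0.

0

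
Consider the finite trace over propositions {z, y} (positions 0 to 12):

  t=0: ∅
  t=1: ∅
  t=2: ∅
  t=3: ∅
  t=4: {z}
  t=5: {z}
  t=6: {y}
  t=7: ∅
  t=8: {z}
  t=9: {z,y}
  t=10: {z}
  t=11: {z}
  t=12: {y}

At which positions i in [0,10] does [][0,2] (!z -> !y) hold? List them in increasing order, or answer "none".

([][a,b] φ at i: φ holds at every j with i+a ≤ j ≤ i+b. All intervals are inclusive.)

Evaluate at each i in [0,10]:
  i=0: ✓ (all of [0,2])
  i=1: ✓ (all of [1,3])
  i=2: ✓ (all of [2,4])
  i=3: ✓ (all of [3,5])
  i=4: ✗ (fails at j=6)
  i=5: ✗ (fails at j=6)
  i=6: ✗ (fails at j=6)
  i=7: ✓ (all of [7,9])
  i=8: ✓ (all of [8,10])
  i=9: ✓ (all of [9,11])
  i=10: ✗ (fails at j=12)

0, 1, 2, 3, 7, 8, 9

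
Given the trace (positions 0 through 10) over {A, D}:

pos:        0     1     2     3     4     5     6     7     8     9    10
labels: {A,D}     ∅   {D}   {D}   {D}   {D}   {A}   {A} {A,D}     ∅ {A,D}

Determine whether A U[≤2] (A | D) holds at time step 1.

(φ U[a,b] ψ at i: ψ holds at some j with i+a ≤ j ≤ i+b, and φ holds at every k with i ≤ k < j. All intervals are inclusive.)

No

Need some j in [1,3] with (A | D), and A at every k in [1,j-1].
  j=1: (A | D) false.
  j=2: (A | D) holds, but A fails at k=1 → not this j.
  j=3: (A | D) holds, but A fails at k=1 → not this j.
No j in the window works → until fails.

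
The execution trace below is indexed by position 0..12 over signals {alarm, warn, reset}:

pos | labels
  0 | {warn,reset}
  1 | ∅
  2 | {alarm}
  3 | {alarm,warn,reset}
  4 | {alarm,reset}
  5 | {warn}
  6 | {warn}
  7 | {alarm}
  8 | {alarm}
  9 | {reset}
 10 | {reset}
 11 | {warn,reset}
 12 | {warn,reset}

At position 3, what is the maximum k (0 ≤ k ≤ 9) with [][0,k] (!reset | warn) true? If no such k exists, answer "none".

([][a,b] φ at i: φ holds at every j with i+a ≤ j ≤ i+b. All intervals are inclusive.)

(!reset | warn) must hold from j=3 onward; find where it first fails.
  j=3: holds
  j=4: fails
Holds on [3,3], so largest k = 0.

0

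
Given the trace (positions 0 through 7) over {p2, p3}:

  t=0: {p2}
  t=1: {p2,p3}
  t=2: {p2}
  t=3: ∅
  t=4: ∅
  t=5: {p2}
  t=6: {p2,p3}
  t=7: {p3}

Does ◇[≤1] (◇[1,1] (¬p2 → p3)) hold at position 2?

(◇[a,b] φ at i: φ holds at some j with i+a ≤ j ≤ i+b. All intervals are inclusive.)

Check ◇[1,1] (¬p2 → p3) at each j in [2,3]:
  j=2: fails (none in [3,3])
  j=3: fails (none in [4,4])
No position in the window satisfies it → formula fails.

No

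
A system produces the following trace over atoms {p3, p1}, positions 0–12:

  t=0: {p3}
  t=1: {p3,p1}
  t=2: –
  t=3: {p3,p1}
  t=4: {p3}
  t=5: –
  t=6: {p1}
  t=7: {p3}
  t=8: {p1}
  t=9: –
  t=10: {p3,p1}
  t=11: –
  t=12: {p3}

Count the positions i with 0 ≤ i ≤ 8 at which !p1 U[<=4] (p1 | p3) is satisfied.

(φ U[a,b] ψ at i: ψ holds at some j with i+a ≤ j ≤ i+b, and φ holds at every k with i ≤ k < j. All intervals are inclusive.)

9

Evaluate at each i in [0,8]:
  i=0: ✓ (rhs at j=0)
  i=1: ✓ (rhs at j=1)
  i=2: ✓ (rhs at j=3; lhs holds on [2,2])
  i=3: ✓ (rhs at j=3)
  i=4: ✓ (rhs at j=4)
  i=5: ✓ (rhs at j=6; lhs holds on [5,5])
  i=6: ✓ (rhs at j=6)
  i=7: ✓ (rhs at j=7)
  i=8: ✓ (rhs at j=8)
Positions where it holds: {0, 1, 2, 3, 4, 5, 6, 7, 8} → 9.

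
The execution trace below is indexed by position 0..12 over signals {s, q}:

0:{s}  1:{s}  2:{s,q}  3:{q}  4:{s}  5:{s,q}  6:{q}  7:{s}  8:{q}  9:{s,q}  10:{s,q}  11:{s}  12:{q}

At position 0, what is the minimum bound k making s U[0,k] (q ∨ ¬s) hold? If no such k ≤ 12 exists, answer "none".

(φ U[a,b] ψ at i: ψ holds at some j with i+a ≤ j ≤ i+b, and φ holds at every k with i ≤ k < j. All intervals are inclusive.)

2

Need earliest j ≥ 0 with (q ∨ ¬s), and s at every k in [0,j-1].
  j=0: rhs fails.
  j=1: rhs fails.
  j=2: rhs holds; lhs holds on [0,1]. k = 2.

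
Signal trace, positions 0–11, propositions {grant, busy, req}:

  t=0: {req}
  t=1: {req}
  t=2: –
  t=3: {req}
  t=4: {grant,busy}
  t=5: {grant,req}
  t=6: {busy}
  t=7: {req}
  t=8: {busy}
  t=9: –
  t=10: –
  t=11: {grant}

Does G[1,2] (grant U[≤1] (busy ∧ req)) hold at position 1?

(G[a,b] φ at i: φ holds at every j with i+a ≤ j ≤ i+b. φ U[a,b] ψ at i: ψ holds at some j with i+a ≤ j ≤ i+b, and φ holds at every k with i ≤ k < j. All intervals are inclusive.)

Check (grant U[≤1] (busy ∧ req)) at every j in [2,3]:
  j=2: fails
  j=3: fails
Fails at j=2 → formula fails.

No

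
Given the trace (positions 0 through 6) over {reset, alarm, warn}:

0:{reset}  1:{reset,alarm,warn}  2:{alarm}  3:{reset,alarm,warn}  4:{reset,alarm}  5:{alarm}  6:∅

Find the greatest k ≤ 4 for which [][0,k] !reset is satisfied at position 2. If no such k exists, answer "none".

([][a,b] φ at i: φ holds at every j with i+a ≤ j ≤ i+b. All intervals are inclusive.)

0

!reset must hold from j=2 onward; find where it first fails.
  j=2: holds
  j=3: fails
Holds on [2,2], so largest k = 0.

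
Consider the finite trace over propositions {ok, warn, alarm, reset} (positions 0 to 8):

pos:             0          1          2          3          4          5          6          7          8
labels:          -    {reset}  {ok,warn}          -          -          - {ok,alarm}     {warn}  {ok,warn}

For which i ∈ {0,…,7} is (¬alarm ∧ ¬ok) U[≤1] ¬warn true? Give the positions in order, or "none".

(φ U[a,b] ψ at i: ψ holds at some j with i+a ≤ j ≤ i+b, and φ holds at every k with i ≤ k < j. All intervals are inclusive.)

0, 1, 3, 4, 5, 6

Evaluate at each i in [0,7]:
  i=0: ✓ (rhs at j=0)
  i=1: ✓ (rhs at j=1)
  i=2: ✗ (lhs fails at k=2 before rhs at j=3)
  i=3: ✓ (rhs at j=3)
  i=4: ✓ (rhs at j=4)
  i=5: ✓ (rhs at j=5)
  i=6: ✓ (rhs at j=6)
  i=7: ✗ (no rhs in [7,8])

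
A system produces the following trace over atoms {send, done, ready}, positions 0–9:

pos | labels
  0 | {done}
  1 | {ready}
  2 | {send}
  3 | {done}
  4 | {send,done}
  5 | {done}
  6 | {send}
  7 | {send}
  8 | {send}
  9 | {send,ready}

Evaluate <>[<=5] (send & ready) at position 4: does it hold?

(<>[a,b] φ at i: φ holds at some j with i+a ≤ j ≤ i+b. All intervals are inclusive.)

Check (send & ready) at each j in [4,9]:
  j=4: false
  j=5: false
  j=6: false
  j=7: false
  j=8: false
  j=9: true
Found at j=9 → formula holds.

Holds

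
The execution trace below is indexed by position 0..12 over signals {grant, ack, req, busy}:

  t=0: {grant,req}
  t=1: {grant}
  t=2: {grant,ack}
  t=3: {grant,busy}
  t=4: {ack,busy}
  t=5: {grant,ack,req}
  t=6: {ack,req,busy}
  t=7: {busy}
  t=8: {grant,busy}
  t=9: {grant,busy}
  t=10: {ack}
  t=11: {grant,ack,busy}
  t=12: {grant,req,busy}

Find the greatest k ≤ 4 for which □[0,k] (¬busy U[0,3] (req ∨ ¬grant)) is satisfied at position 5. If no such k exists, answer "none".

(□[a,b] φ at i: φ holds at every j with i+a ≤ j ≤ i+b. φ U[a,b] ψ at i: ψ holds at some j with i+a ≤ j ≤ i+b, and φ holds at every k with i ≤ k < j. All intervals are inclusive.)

2

(¬busy U[0,3] (req ∨ ¬grant)) must hold from j=5 onward; find where it first fails.
  j=5: holds
  j=6: holds
  j=7: holds
  j=8: fails
Holds on [5,7], so largest k = 2.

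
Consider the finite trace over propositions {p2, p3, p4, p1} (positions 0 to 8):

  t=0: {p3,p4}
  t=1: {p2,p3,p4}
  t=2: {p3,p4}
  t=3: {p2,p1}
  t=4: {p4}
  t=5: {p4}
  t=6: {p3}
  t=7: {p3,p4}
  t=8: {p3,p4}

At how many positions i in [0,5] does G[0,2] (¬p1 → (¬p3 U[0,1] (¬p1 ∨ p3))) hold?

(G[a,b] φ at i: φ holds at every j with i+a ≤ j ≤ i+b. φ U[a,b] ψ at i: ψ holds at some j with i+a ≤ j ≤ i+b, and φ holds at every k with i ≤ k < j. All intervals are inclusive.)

6

Evaluate at each i in [0,5]:
  i=0: ✓ (all of [0,2])
  i=1: ✓ (all of [1,3])
  i=2: ✓ (all of [2,4])
  i=3: ✓ (all of [3,5])
  i=4: ✓ (all of [4,6])
  i=5: ✓ (all of [5,7])
Positions where it holds: {0, 1, 2, 3, 4, 5} → 6.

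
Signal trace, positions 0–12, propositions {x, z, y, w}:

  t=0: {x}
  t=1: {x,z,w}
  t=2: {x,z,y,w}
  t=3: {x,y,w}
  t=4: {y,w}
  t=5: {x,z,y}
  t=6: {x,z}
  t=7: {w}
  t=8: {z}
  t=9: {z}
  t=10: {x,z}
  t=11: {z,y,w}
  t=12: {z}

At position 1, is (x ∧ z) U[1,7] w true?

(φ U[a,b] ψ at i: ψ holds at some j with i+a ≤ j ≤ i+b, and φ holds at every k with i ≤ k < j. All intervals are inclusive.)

Need some j in [2,8] with w, and (x ∧ z) at every k in [1,j-1].
  j=2: w holds; (x ∧ z) holds at every k in [1,1] → satisfied.

Yes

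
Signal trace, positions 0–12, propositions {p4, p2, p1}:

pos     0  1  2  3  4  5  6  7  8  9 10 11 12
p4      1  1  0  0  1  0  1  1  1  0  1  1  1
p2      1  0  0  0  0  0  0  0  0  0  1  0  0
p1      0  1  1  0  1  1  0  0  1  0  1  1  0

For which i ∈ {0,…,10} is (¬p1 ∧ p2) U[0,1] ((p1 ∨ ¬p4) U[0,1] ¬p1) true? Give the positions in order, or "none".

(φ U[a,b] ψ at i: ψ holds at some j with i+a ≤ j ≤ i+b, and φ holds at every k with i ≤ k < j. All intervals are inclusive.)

Evaluate at each i in [0,10]:
  i=0: ✓ (rhs at j=0)
  i=1: ✗ (lhs fails at k=1 before rhs at j=2)
  i=2: ✓ (rhs at j=2)
  i=3: ✓ (rhs at j=3)
  i=4: ✗ (lhs fails at k=4 before rhs at j=5)
  i=5: ✓ (rhs at j=5)
  i=6: ✓ (rhs at j=6)
  i=7: ✓ (rhs at j=7)
  i=8: ✓ (rhs at j=8)
  i=9: ✓ (rhs at j=9)
  i=10: ✗ (lhs fails at k=10 before rhs at j=11)

0, 2, 3, 5, 6, 7, 8, 9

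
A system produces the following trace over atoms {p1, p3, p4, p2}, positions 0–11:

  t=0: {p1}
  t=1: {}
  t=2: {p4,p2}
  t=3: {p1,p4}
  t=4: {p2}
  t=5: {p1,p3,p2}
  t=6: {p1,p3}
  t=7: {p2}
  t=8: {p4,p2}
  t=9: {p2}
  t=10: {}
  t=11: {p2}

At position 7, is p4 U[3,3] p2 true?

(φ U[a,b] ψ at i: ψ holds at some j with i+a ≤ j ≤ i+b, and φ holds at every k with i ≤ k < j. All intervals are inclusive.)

Need some j in [10,10] with p2, and p4 at every k in [7,j-1].
  j=10: p2 false.
No j in the window works → until fails.

No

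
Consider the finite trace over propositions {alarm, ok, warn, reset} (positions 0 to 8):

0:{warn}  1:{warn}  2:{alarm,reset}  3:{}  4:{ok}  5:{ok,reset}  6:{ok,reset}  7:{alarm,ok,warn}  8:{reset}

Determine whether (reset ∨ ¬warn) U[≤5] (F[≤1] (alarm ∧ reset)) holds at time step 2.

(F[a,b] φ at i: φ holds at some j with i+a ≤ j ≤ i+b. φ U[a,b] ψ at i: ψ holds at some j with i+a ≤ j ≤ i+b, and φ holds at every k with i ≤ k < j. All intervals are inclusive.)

Yes

Need some j in [2,7] with F[≤1] (alarm ∧ reset), and (reset ∨ ¬warn) at every k in [2,j-1].
  j=2: F[≤1] (alarm ∧ reset) holds; no prefix to check → satisfied.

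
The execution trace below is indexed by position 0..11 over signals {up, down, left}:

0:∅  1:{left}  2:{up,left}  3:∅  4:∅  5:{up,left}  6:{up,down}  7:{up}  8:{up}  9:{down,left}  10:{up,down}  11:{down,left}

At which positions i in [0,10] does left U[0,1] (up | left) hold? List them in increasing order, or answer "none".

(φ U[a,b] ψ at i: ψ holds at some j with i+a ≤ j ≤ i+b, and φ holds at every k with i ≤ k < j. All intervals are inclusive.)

Evaluate at each i in [0,10]:
  i=0: ✗ (lhs fails at k=0 before rhs at j=1)
  i=1: ✓ (rhs at j=1)
  i=2: ✓ (rhs at j=2)
  i=3: ✗ (no rhs in [3,4])
  i=4: ✗ (lhs fails at k=4 before rhs at j=5)
  i=5: ✓ (rhs at j=5)
  i=6: ✓ (rhs at j=6)
  i=7: ✓ (rhs at j=7)
  i=8: ✓ (rhs at j=8)
  i=9: ✓ (rhs at j=9)
  i=10: ✓ (rhs at j=10)

1, 2, 5, 6, 7, 8, 9, 10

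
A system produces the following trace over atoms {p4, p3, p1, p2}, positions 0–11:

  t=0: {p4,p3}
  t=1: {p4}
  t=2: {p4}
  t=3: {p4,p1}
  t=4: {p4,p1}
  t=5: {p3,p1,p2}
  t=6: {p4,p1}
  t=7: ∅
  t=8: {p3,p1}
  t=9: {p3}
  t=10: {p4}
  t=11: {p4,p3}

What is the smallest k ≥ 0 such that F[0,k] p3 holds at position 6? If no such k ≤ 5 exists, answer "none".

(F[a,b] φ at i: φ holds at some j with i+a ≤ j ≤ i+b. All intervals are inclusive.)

Scan j = 6,7,… for p3:
  j=6: fails
  j=7: fails
  j=8: holds
First hit at j=8, so smallest k = 8-6 = 2.

2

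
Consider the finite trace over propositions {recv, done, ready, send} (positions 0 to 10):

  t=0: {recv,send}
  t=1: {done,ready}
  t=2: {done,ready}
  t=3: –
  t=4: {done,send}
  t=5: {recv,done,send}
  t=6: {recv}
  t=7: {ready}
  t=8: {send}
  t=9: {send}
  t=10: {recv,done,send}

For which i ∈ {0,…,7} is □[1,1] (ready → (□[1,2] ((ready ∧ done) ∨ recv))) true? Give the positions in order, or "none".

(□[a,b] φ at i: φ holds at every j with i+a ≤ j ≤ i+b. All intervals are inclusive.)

2, 3, 4, 5, 7

Evaluate at each i in [0,7]:
  i=0: ✗ (fails at j=1)
  i=1: ✗ (fails at j=2)
  i=2: ✓ (all of [3,3])
  i=3: ✓ (all of [4,4])
  i=4: ✓ (all of [5,5])
  i=5: ✓ (all of [6,6])
  i=6: ✗ (fails at j=7)
  i=7: ✓ (all of [8,8])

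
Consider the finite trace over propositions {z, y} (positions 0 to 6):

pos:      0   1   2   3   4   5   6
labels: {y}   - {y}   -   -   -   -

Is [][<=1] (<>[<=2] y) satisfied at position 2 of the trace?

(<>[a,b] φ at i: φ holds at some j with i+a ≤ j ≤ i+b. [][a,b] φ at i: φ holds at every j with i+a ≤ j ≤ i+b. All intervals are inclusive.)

Check <>[<=2] y at every j in [2,3]:
  j=2: holds (witness at 2)
  j=3: fails (none in [3,5])
Fails at j=3 → formula fails.

No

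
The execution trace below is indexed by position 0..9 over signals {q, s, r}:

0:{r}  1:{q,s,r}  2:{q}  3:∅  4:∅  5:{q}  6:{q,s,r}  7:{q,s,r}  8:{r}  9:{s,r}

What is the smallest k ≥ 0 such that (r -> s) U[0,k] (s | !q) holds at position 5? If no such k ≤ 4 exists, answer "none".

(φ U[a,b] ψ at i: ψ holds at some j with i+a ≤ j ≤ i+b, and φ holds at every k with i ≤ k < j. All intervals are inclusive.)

Need earliest j ≥ 5 with (s | !q), and (r -> s) at every k in [5,j-1].
  j=5: rhs fails.
  j=6: rhs holds; lhs holds on [5,5]. k = 1.

1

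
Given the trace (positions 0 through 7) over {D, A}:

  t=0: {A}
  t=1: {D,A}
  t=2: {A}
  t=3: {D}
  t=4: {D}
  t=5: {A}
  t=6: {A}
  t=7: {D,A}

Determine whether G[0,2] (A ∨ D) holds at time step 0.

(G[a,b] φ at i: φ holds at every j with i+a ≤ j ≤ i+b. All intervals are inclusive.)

Check (A ∨ D) at every j in [0,2]:
  j=0: true
  j=1: true
  j=2: true
All positions satisfy it → formula holds.

True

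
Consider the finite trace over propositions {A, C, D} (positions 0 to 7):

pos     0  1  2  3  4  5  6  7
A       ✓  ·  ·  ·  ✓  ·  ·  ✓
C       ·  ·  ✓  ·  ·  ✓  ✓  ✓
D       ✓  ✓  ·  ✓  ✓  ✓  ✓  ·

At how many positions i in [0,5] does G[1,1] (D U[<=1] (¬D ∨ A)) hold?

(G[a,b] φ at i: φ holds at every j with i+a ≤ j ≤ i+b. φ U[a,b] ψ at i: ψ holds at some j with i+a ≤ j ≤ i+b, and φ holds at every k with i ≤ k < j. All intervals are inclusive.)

Evaluate at each i in [0,5]:
  i=0: ✓ (all of [1,1])
  i=1: ✓ (all of [2,2])
  i=2: ✓ (all of [3,3])
  i=3: ✓ (all of [4,4])
  i=4: ✗ (fails at j=5)
  i=5: ✓ (all of [6,6])
Positions where it holds: {0, 1, 2, 3, 5} → 5.

5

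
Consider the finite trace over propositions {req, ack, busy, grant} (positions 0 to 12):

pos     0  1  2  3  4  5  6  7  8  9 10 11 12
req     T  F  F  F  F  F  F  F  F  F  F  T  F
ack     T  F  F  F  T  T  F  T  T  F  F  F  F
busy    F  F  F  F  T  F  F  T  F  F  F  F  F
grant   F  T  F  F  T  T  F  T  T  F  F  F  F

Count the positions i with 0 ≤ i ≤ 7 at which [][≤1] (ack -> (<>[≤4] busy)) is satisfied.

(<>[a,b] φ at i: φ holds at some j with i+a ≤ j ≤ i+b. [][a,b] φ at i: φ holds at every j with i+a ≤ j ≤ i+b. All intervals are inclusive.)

7

Evaluate at each i in [0,7]:
  i=0: ✓ (all of [0,1])
  i=1: ✓ (all of [1,2])
  i=2: ✓ (all of [2,3])
  i=3: ✓ (all of [3,4])
  i=4: ✓ (all of [4,5])
  i=5: ✓ (all of [5,6])
  i=6: ✓ (all of [6,7])
  i=7: ✗ (fails at j=8)
Positions where it holds: {0, 1, 2, 3, 4, 5, 6} → 7.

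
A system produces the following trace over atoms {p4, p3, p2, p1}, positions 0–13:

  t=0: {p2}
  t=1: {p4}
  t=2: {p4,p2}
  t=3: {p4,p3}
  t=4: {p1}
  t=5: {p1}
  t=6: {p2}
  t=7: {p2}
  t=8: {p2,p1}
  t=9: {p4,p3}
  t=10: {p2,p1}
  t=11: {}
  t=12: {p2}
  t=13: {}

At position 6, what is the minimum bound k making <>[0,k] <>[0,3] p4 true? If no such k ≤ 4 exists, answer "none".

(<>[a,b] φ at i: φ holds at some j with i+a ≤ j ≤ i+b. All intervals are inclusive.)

Scan j = 6,7,… for <>[0,3] p4:
  j=6: holds
First hit at j=6, so smallest k = 6-6 = 0.

0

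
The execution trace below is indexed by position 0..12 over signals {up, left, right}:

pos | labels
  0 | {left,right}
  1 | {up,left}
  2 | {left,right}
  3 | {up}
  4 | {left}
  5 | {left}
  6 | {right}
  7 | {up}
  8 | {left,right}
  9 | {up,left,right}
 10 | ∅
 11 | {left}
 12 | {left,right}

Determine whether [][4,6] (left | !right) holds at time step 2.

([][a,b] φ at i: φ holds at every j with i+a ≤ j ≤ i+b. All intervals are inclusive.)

Check (left | !right) at every j in [6,8]:
  j=6: false
  j=7: true
  j=8: true
Fails at j=6 → formula fails.

False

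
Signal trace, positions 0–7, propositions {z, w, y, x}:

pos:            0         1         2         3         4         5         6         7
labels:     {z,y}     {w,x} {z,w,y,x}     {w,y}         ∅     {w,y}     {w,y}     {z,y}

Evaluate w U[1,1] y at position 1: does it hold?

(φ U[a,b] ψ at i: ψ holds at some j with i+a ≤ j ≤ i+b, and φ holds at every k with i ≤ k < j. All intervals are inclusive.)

Need some j in [2,2] with y, and w at every k in [1,j-1].
  j=2: y holds; w holds at every k in [1,1] → satisfied.

Holds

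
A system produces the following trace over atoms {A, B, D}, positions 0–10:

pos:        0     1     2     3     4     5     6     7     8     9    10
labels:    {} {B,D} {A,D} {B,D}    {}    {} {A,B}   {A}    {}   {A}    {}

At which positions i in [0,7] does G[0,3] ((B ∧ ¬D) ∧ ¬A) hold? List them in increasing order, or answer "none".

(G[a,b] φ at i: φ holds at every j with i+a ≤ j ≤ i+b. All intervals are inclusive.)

Evaluate at each i in [0,7]:
  i=0: ✗ (fails at j=0)
  i=1: ✗ (fails at j=1)
  i=2: ✗ (fails at j=2)
  i=3: ✗ (fails at j=3)
  i=4: ✗ (fails at j=4)
  i=5: ✗ (fails at j=5)
  i=6: ✗ (fails at j=6)
  i=7: ✗ (fails at j=7)

none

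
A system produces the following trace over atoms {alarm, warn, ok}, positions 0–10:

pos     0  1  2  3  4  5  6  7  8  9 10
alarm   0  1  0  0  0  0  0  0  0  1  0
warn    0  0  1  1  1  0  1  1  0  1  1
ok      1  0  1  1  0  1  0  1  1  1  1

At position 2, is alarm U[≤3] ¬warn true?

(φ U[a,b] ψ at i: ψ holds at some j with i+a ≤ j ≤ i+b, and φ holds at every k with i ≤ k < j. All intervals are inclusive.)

False

Need some j in [2,5] with ¬warn, and alarm at every k in [2,j-1].
  j=2: ¬warn false.
  j=3: ¬warn false.
  j=4: ¬warn false.
  j=5: ¬warn holds, but alarm fails at k=2 → not this j.
No j in the window works → until fails.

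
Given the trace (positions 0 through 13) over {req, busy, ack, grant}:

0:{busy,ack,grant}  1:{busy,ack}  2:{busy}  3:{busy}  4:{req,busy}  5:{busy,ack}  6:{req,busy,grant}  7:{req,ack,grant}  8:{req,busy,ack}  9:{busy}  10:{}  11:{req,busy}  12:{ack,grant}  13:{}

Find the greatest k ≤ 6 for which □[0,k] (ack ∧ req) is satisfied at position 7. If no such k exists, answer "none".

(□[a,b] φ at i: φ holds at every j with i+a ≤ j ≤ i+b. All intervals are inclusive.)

(ack ∧ req) must hold from j=7 onward; find where it first fails.
  j=7: holds
  j=8: holds
  j=9: fails
Holds on [7,8], so largest k = 1.

1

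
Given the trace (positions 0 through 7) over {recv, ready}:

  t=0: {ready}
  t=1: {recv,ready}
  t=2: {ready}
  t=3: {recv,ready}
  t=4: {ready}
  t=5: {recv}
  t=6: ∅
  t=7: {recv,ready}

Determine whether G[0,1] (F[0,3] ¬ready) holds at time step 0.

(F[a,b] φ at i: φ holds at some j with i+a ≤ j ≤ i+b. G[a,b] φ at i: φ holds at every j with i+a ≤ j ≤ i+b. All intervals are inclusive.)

Check F[0,3] ¬ready at every j in [0,1]:
  j=0: fails (none in [0,3])
  j=1: fails (none in [1,4])
Fails at j=0 → formula fails.

False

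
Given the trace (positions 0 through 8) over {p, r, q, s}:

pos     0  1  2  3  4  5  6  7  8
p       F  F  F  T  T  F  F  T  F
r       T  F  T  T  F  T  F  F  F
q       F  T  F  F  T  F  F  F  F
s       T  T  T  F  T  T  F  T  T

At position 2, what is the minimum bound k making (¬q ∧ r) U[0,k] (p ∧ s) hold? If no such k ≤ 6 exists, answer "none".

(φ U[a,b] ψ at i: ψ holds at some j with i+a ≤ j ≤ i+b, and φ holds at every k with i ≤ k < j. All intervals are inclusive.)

2

Need earliest j ≥ 2 with (p ∧ s), and (¬q ∧ r) at every k in [2,j-1].
  j=2: rhs fails.
  j=3: rhs fails.
  j=4: rhs holds; lhs holds on [2,3]. k = 2.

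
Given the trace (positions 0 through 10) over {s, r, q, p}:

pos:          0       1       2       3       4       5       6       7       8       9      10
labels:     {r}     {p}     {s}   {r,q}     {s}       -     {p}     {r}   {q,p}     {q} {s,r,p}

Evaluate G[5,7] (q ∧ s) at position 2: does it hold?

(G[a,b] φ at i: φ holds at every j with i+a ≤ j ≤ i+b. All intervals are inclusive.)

False

Check (q ∧ s) at every j in [7,9]:
  j=7: false
  j=8: false
  j=9: false
Fails at j=7 → formula fails.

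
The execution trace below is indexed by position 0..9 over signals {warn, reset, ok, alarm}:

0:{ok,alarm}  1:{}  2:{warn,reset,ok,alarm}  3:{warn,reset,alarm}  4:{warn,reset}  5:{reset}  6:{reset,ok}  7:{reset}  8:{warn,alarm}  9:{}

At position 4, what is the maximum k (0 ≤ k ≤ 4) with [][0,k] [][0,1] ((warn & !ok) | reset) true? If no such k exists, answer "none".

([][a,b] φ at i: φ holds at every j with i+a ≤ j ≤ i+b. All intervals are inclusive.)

3

[][0,1] ((warn & !ok) | reset) must hold from j=4 onward; find where it first fails.
  j=4: holds
  j=5: holds
  j=6: holds
  j=7: holds
  j=8: fails
Holds on [4,7], so largest k = 3.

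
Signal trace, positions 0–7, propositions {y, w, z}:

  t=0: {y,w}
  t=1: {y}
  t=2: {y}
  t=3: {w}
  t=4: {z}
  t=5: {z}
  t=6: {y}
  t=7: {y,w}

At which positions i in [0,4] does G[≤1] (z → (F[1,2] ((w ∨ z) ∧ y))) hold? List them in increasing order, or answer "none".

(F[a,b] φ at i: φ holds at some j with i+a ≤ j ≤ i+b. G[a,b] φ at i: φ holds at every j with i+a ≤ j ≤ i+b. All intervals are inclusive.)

0, 1, 2

Evaluate at each i in [0,4]:
  i=0: ✓ (all of [0,1])
  i=1: ✓ (all of [1,2])
  i=2: ✓ (all of [2,3])
  i=3: ✗ (fails at j=4)
  i=4: ✗ (fails at j=4)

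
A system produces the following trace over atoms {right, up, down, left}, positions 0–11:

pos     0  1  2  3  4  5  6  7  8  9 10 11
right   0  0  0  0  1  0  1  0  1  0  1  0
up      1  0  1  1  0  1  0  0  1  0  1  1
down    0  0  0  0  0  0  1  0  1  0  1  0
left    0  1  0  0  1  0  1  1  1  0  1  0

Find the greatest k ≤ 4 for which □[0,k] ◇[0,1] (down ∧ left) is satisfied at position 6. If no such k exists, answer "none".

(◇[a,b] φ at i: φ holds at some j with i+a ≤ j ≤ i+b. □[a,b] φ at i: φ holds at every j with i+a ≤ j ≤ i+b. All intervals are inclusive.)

◇[0,1] (down ∧ left) must hold from j=6 onward; find where it first fails.
  j=6: holds
  j=7: holds
  j=8: holds
  j=9: holds
  j=10: holds
Holds through j=10; largest k = 4.

4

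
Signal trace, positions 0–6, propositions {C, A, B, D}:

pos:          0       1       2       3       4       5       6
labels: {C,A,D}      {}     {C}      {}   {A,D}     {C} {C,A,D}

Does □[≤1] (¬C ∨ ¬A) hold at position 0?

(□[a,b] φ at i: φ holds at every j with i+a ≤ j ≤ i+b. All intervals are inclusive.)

Check (¬C ∨ ¬A) at every j in [0,1]:
  j=0: false
  j=1: true
Fails at j=0 → formula fails.

No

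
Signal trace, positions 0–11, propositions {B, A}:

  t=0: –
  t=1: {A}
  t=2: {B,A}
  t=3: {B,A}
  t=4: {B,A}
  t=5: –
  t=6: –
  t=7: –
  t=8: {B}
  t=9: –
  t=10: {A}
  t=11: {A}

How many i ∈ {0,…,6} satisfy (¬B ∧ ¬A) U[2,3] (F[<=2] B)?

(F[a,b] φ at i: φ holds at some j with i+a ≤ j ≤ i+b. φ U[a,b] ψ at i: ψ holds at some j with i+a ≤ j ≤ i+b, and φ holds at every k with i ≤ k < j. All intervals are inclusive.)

2

Evaluate at each i in [0,6]:
  i=0: ✗ (lhs fails at k=1 before rhs at j=2)
  i=1: ✗ (lhs fails at k=1 before rhs at j=3)
  i=2: ✗ (lhs fails at k=2 before rhs at j=4)
  i=3: ✗ (lhs fails at k=3 before rhs at j=6)
  i=4: ✗ (lhs fails at k=4 before rhs at j=6)
  i=5: ✓ (rhs at j=7; lhs holds on [5,6])
  i=6: ✓ (rhs at j=8; lhs holds on [6,7])
Positions where it holds: {5, 6} → 2.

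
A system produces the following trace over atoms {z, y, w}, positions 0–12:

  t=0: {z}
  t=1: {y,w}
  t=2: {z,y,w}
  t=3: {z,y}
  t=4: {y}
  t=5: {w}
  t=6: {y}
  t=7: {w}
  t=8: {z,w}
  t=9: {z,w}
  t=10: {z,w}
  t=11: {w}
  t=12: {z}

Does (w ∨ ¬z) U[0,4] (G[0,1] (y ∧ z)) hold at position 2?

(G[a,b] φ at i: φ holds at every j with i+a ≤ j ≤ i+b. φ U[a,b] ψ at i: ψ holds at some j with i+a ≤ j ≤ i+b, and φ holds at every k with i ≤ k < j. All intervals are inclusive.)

Need some j in [2,6] with G[0,1] (y ∧ z), and (w ∨ ¬z) at every k in [2,j-1].
  j=2: G[0,1] (y ∧ z) holds; no prefix to check → satisfied.

Yes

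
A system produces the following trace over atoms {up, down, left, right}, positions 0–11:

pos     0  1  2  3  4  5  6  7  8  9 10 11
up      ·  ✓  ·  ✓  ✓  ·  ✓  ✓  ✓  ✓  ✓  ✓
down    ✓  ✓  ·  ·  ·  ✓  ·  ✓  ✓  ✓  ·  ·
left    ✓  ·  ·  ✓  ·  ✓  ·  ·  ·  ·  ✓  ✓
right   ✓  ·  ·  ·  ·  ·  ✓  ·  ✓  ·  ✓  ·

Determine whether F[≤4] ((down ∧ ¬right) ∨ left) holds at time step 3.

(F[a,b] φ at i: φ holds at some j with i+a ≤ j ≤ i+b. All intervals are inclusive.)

Yes

Check ((down ∧ ¬right) ∨ left) at each j in [3,7]:
  j=3: true
  j=4: false
  j=5: true
  j=6: false
  j=7: true
Found at j=3 → formula holds.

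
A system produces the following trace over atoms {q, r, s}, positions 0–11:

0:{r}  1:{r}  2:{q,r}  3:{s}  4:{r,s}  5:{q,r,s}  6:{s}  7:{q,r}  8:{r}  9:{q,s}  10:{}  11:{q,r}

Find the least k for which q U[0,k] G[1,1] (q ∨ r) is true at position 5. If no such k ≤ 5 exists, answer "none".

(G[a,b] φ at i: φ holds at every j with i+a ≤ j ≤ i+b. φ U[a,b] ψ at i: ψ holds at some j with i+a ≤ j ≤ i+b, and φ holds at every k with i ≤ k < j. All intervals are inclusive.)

1

Need earliest j ≥ 5 with G[1,1] (q ∨ r), and q at every k in [5,j-1].
  j=5: rhs fails.
  j=6: rhs holds; lhs holds on [5,5]. k = 1.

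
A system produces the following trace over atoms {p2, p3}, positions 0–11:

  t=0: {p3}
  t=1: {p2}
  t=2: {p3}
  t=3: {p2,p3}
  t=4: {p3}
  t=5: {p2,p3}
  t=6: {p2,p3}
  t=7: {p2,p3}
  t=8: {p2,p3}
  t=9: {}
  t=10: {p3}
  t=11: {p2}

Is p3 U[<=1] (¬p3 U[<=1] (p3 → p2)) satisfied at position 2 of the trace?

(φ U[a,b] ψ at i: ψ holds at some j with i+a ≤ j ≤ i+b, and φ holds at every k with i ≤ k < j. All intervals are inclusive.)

Holds

Need some j in [2,3] with (¬p3 U[<=1] (p3 → p2)), and p3 at every k in [2,j-1].
  j=2: (¬p3 U[<=1] (p3 → p2)) — fails.
  j=3: (¬p3 U[<=1] (p3 → p2)) holds; p3 holds at every k in [2,2] → satisfied.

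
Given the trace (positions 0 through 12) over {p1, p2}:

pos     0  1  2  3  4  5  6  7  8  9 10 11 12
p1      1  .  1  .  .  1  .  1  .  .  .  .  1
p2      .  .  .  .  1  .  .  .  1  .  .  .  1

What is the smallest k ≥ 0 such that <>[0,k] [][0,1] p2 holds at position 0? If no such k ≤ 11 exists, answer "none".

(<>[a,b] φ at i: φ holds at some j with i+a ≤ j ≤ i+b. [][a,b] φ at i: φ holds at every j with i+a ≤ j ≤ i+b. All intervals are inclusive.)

Scan j = 0,1,… for [][0,1] p2:
  j=0: fails
  j=1: fails
  j=2: fails
  j=3: fails
  j=4: fails
  j=5: fails
  j=6: fails
  j=7: fails
  j=8: fails
  j=9: fails
  j=10: fails
  j=11: fails
No j in [0,11] satisfies it → none.

none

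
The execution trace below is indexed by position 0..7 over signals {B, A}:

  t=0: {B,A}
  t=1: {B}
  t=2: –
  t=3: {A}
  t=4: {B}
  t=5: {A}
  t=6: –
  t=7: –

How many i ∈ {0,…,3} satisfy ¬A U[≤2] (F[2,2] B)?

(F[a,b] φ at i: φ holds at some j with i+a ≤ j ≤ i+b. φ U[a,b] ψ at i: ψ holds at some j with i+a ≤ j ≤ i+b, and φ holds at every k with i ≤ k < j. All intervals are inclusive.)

2

Evaluate at each i in [0,3]:
  i=0: ✗ (lhs fails at k=0 before rhs at j=2)
  i=1: ✓ (rhs at j=2; lhs holds on [1,1])
  i=2: ✓ (rhs at j=2)
  i=3: ✗ (no rhs in [3,5])
Positions where it holds: {1, 2} → 2.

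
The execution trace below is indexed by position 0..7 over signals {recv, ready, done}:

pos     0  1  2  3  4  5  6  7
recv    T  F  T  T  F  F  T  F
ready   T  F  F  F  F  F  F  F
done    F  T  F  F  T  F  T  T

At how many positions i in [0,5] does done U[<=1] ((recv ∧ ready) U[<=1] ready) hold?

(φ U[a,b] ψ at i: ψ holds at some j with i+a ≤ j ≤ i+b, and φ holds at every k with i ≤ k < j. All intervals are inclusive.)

Evaluate at each i in [0,5]:
  i=0: ✓ (rhs at j=0)
  i=1: ✗ (no rhs in [1,2])
  i=2: ✗ (no rhs in [2,3])
  i=3: ✗ (no rhs in [3,4])
  i=4: ✗ (no rhs in [4,5])
  i=5: ✗ (no rhs in [5,6])
Positions where it holds: {0} → 1.

1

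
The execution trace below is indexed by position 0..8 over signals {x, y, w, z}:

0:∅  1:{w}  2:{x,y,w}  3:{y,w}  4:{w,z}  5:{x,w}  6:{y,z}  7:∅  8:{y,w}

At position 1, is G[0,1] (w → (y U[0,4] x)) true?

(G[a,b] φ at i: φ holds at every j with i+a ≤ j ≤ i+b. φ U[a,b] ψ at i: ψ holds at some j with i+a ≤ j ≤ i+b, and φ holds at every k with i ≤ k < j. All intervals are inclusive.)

Check (w → (y U[0,4] x)) at every j in [1,2]:
  j=1: antecedent true; consequent fails → ✗
  j=2: antecedent true; consequent holds → ✓
Fails at j=1 → formula fails.

Does not hold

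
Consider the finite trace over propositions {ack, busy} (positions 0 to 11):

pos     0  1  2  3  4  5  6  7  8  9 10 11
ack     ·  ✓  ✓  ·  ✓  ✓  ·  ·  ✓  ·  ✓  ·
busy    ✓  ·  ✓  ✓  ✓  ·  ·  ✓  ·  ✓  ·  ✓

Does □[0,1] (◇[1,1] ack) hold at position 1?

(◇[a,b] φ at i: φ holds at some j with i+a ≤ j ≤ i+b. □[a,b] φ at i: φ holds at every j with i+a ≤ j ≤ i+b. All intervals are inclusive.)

No

Check ◇[1,1] ack at every j in [1,2]:
  j=1: holds (witness at 2)
  j=2: fails (none in [3,3])
Fails at j=2 → formula fails.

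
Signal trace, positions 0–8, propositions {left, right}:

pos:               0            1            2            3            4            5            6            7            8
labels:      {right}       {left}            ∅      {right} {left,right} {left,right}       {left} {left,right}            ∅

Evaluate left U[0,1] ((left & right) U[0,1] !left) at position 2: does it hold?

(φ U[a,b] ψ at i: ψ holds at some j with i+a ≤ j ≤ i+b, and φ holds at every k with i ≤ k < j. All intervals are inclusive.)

Yes

Need some j in [2,3] with ((left & right) U[0,1] !left), and left at every k in [2,j-1].
  j=2: ((left & right) U[0,1] !left) holds; no prefix to check → satisfied.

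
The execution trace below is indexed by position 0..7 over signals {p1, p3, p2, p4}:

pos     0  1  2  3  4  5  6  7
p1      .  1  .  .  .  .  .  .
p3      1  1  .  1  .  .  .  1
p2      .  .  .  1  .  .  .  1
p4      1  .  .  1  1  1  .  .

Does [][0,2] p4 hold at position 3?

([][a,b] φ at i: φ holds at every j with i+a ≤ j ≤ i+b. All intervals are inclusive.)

True

Check p4 at every j in [3,5]:
  j=3: true
  j=4: true
  j=5: true
All positions satisfy it → formula holds.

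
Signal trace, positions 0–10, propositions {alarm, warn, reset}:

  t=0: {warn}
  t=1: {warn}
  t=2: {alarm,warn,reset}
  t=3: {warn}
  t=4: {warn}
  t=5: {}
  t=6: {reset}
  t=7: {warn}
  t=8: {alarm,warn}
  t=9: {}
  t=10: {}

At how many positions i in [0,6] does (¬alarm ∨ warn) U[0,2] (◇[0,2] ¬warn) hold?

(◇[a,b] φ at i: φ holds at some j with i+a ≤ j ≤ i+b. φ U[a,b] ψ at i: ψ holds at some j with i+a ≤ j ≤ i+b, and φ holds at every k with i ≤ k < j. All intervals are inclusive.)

6

Evaluate at each i in [0,6]:
  i=0: ✗ (no rhs in [0,2])
  i=1: ✓ (rhs at j=3; lhs holds on [1,2])
  i=2: ✓ (rhs at j=3; lhs holds on [2,2])
  i=3: ✓ (rhs at j=3)
  i=4: ✓ (rhs at j=4)
  i=5: ✓ (rhs at j=5)
  i=6: ✓ (rhs at j=6)
Positions where it holds: {1, 2, 3, 4, 5, 6} → 6.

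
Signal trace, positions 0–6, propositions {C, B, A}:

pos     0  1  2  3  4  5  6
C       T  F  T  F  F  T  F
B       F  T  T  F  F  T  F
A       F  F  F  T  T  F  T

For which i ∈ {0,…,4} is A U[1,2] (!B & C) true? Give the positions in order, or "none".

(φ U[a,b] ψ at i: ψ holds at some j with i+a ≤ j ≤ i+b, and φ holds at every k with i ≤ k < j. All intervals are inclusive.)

none

Evaluate at each i in [0,4]:
  i=0: ✗ (no rhs in [1,2])
  i=1: ✗ (no rhs in [2,3])
  i=2: ✗ (no rhs in [3,4])
  i=3: ✗ (no rhs in [4,5])
  i=4: ✗ (no rhs in [5,6])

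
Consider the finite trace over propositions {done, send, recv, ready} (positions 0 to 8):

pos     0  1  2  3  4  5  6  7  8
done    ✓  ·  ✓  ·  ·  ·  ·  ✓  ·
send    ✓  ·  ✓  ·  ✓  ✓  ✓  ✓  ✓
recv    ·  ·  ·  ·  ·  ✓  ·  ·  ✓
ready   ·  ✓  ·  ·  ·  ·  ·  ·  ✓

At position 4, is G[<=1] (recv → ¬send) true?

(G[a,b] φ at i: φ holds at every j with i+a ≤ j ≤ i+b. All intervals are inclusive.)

Check (recv → ¬send) at every j in [4,5]:
  j=4: antecedent false → ✓
  j=5: antecedent true; consequent false → ✗
Fails at j=5 → formula fails.

Does not hold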